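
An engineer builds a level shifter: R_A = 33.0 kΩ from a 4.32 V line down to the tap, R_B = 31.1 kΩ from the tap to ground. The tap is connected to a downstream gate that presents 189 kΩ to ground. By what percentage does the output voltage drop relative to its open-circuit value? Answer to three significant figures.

7.81 %

The divider's output (Thévenin) resistance is R_A‖R_B = 16.01 kΩ.
Fractional drop under load = R_th/(R_th + R_L) = 16.01 / (16.01 + 189) = 0.07810.
So the output falls by 7.81 %.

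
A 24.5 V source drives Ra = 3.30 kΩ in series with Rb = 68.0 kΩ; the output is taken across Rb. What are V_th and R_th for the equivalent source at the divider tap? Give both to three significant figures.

V_th = 23.4 V, R_th = 3.15 kΩ

V_th is the open-circuit tap voltage: 24.5 × 68.0/(3.30 + 68.0) = 23.4 V.
With the supply zeroed, Ra and Rb appear in parallel from the tap: R_th = Ra‖Rb = (3.30 × 68.0)/71.30 = 3.15 kΩ.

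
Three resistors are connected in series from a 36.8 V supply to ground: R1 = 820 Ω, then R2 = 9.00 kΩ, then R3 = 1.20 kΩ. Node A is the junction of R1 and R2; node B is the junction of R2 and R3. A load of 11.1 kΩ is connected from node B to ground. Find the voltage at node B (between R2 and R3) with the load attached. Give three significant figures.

V ≈ 3.66 V

At node B, R3 is in parallel with the load: R3‖R_L = 1083 Ω.
Below node A the resistance is R2 + (R3‖R_L) = 10080 Ω, so V_A = 36.8 × 10080/10900 = 34.03 V.
Then V_B = V_A × (R3‖R_L)/(R2 + R3‖R_L) = 34.03 × 1083/10080 = 3.66 V.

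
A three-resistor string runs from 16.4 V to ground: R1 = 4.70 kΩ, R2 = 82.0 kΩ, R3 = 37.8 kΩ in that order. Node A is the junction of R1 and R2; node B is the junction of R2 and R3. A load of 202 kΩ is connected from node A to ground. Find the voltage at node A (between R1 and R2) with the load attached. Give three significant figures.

Below node A the series string R2+R3 = 119.8 kΩ sits in parallel with the 202 kΩ load: 75.20 kΩ.
V_A = 16.4 × 75.20/(4.70 + 75.20) = 15.4 V.

V ≈ 15.4 V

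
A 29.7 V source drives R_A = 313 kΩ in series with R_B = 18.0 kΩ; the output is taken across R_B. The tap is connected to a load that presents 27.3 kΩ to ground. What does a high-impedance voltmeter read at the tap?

The load sits in parallel with R_B: R_B‖R_L = (18.0 × 27.3) / (18.0 + 27.3) = 10.85 kΩ.
V_out = 29.7 × 10.85 / (313 + 10.85) = 29.7 × 10.85/323.8 = 0.995 V.

V_out ≈ 0.995 V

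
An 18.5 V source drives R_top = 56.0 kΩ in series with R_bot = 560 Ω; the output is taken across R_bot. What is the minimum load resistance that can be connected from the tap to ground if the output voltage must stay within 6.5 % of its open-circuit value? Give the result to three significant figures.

R_L(min) ≈ 7.98 kΩ

Output resistance R_th = R_top‖R_bot = (56000 × 560)/56560 = 554.5 Ω.
The fractional drop is R_th/(R_th + R_L); requiring this ≤ 0.0650 gives R_L ≥ R_th(1/0.0650 − 1) = 554.5 × 14.38 = 7.98 kΩ.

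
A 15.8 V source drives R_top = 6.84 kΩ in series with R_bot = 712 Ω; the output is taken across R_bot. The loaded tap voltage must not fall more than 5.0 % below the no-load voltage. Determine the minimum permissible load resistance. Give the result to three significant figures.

R_L(min) ≈ 12.3 kΩ

Output resistance R_th = R_top‖R_bot = (6840 × 712)/7552 = 644.9 Ω.
The fractional drop is R_th/(R_th + R_L); requiring this ≤ 0.0500 gives R_L ≥ R_th(1/0.0500 − 1) = 644.9 × 19.00 = 12.3 kΩ.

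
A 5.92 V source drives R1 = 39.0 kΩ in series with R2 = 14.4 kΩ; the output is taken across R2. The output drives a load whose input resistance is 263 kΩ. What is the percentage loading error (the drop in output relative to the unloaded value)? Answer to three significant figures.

3.85 %

The divider's output (Thévenin) resistance is R1‖R2 = 10.52 kΩ.
Fractional drop under load = R_th/(R_th + R_L) = 10.52 / (10.52 + 263) = 0.03845.
So the output falls by 3.85 %.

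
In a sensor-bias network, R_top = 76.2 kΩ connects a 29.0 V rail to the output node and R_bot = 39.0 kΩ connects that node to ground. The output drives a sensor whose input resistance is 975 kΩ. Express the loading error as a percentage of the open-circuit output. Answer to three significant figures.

The divider's output (Thévenin) resistance is R_top‖R_bot = 25.80 kΩ.
Fractional drop under load = R_th/(R_th + R_L) = 25.80 / (25.80 + 975) = 0.02578.
So the output falls by 2.58 %.

2.58 %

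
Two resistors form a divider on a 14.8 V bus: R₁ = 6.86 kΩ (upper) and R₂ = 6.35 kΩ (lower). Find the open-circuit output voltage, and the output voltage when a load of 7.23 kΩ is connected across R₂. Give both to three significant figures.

Open-circuit: V = 14.8 × 6.35/(6.86 + 6.35) = 7.11 V.
With the load, R₂ becomes R₂‖R_L = 3.381 kΩ, so V = 14.8 × 3.381/10.24 = 4.89 V.

Unloaded: 7.11 V; loaded: 4.89 V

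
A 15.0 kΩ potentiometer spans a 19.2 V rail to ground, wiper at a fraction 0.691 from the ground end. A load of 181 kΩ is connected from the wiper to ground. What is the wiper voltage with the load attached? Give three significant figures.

The wiper splits the pot into (1−α)R = 4.635 kΩ above and αR = 10.37 kΩ below.
Lower section ‖ load = 9.804 kΩ.
V_wiper = 19.2 × 9.804/(4.635 + 9.804) = 13.0 V.

V ≈ 13.0 V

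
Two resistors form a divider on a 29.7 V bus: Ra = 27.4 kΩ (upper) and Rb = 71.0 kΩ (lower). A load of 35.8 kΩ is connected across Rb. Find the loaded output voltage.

The load sits in parallel with Rb: Rb‖R_L = (71.0 × 35.8) / (71.0 + 35.8) = 23.80 kΩ.
V_out = 29.7 × 23.80 / (27.4 + 23.80) = 29.7 × 23.80/51.20 = 13.8 V.
(Unloaded it would have been 21.4 V.)

V_out ≈ 13.8 V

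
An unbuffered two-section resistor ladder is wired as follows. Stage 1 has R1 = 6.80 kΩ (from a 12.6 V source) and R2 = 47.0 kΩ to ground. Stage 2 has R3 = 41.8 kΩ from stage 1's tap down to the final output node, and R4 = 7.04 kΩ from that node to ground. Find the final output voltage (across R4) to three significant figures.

Stage 2 presents R3+R4 = 48.84 kΩ as a load on stage 1's tap.
Stage 1's lower leg becomes R2‖(R3+R4) = 23.95 kΩ, so V_mid = 12.6 × 23.95/30.75 = 9.814 V.
Stage 2 is itself unloaded: V_out = V_mid × R4/(R3+R4) = 9.814 × 7.04/48.84 = 1.41 V.

V_out ≈ 1.41 V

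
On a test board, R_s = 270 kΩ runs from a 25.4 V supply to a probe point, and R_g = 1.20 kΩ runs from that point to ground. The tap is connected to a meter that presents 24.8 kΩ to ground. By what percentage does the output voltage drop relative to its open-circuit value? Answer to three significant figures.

The divider's output (Thévenin) resistance is R_s‖R_g = 1.195 kΩ.
Fractional drop under load = R_th/(R_th + R_L) = 1.195 / (1.195 + 24.8) = 0.04596.
So the output falls by 4.60 %.

4.60 %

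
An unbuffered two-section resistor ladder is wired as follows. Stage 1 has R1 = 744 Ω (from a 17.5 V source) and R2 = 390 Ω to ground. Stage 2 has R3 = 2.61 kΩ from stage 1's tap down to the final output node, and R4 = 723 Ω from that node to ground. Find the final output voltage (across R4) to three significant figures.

V_out ≈ 1.21 V

Stage 2 presents R3+R4 = 3333 Ω as a load on stage 1's tap.
Stage 1's lower leg becomes R2‖(R3+R4) = 349.1 Ω, so V_mid = 17.5 × 349.1/1093 = 5.589 V.
Stage 2 is itself unloaded: V_out = V_mid × R4/(R3+R4) = 5.589 × 723/3333 = 1.21 V.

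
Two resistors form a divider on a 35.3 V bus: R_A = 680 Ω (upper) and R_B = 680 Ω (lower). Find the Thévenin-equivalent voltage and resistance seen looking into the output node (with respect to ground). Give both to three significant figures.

V_th = 17.6 V, R_th = 340 Ω

V_th is the open-circuit tap voltage: 35.3 × 680/(680 + 680) = 17.6 V.
With the supply zeroed, R_A and R_B appear in parallel from the tap: R_th = R_A‖R_B = (680 × 680)/1360 = 340 Ω.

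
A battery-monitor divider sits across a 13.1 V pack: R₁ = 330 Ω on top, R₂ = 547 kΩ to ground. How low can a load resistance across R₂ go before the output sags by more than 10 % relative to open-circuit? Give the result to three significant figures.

Output resistance R_th = R₁‖R₂ = (330 × 547000)/547300 = 329.8 Ω.
The fractional drop is R_th/(R_th + R_L); requiring this ≤ 0.100 gives R_L ≥ R_th(1/0.100 − 1) = 329.8 × 9.000 = 2.97 kΩ.

R_L(min) ≈ 2.97 kΩ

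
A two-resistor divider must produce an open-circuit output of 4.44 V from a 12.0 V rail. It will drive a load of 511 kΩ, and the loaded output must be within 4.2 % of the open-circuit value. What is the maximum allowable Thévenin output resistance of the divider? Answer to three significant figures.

Loading drop = R_th/(R_th + R_L) ≤ 0.0420, so R_th ≤ R_L · ε/(1−ε) = 511 kΩ × 0.0420/0.9580 = 22.4 kΩ.

R_th ≤ 22.4 kΩ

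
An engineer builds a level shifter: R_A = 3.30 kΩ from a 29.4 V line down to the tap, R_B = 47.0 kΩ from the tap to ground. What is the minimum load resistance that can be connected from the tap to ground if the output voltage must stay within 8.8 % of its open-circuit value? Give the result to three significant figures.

Output resistance R_th = R_A‖R_B = (3.30 × 47.0)/50.30 = 3.083 kΩ.
The fractional drop is R_th/(R_th + R_L); requiring this ≤ 0.0880 gives R_L ≥ R_th(1/0.0880 − 1) = 3.083 × 10.36 = 32.0 kΩ.

R_L(min) ≈ 32.0 kΩ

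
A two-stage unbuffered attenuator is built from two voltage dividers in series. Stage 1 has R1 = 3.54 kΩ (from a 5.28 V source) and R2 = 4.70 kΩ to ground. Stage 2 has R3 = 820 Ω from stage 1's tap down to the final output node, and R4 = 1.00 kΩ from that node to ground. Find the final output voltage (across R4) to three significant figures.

Stage 2 presents R3+R4 = 1820 Ω as a load on stage 1's tap.
Stage 1's lower leg becomes R2‖(R3+R4) = 1312 Ω, so V_mid = 5.28 × 1312/4852 = 1.428 V.
Stage 2 is itself unloaded: V_out = V_mid × R4/(R3+R4) = 1.428 × 1000/1820 = 0.784 V.

V_out ≈ 0.784 V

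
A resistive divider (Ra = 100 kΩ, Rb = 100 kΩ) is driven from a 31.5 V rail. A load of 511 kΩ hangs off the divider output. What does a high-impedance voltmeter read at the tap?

V_out ≈ 14.3 V

The load sits in parallel with Rb: Rb‖R_L = (100 × 511) / (100 + 511) = 83.63 kΩ.
V_out = 31.5 × 83.63 / (100 + 83.63) = 31.5 × 83.63/183.6 = 14.3 V.
(Unloaded it would have been 15.8 V.)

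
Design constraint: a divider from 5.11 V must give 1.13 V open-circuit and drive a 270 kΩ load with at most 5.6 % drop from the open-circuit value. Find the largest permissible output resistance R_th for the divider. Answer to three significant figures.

Loading drop = R_th/(R_th + R_L) ≤ 0.0560, so R_th ≤ R_L · ε/(1−ε) = 270 kΩ × 0.0560/0.9440 = 16.0 kΩ.

R_th ≤ 16.0 kΩ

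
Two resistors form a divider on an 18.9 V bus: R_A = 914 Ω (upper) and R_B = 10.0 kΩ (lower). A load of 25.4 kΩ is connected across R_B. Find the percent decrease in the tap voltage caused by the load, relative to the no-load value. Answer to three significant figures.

3.19 %

The divider's output (Thévenin) resistance is R_A‖R_B = 837.5 Ω.
Fractional drop under load = R_th/(R_th + R_L) = 837.5 / (837.5 + 25400) = 0.03192.
So the output falls by 3.19 %.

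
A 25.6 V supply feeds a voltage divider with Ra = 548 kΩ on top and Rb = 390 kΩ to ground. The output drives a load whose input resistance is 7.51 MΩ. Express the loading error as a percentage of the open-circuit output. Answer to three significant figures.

The divider's output (Thévenin) resistance is Ra‖Rb = 227.8 kΩ.
Fractional drop under load = R_th/(R_th + R_L) = 227.8 / (227.8 + 7510) = 0.02945.
So the output falls by 2.94 %.

2.94 %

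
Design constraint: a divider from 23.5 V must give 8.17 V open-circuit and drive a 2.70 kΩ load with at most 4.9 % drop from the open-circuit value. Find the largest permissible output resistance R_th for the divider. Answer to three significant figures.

Loading drop = R_th/(R_th + R_L) ≤ 0.0490, so R_th ≤ R_L · ε/(1−ε) = 2.70 kΩ × 0.0490/0.9510 = 139 Ω.

R_th ≤ 139 Ω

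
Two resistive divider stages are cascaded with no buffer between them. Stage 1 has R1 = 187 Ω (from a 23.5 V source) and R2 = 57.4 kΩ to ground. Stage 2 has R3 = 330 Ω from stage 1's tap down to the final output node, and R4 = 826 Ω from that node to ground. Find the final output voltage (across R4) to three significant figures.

Stage 2 presents R3+R4 = 1156 Ω as a load on stage 1's tap.
Stage 1's lower leg becomes R2‖(R3+R4) = 1133 Ω, so V_mid = 23.5 × 1133/1320 = 20.17 V.
Stage 2 is itself unloaded: V_out = V_mid × R4/(R3+R4) = 20.17 × 826/1156 = 14.4 V.

V_out ≈ 14.4 V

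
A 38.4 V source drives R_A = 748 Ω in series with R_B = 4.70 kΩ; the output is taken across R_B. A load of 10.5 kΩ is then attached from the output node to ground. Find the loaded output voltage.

V_out ≈ 31.2 V

The load sits in parallel with R_B: R_B‖R_L = (4700 × 10500) / (4700 + 10500) = 3247 Ω.
V_out = 38.4 × 3247 / (748 + 3247) = 38.4 × 3247/3995 = 31.2 V.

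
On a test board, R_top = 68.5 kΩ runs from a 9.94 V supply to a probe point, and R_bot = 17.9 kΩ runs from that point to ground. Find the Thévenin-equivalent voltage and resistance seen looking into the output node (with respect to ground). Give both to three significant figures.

V_th = 2.06 V, R_th = 14.2 kΩ

V_th is the open-circuit tap voltage: 9.94 × 17.9/(68.5 + 17.9) = 2.06 V.
With the supply zeroed, R_top and R_bot appear in parallel from the tap: R_th = R_top‖R_bot = (68.5 × 17.9)/86.40 = 14.2 kΩ.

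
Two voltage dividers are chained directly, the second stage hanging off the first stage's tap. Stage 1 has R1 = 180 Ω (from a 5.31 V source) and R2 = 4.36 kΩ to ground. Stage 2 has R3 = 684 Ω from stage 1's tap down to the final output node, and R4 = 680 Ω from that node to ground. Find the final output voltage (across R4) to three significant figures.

Stage 2 presents R3+R4 = 1364 Ω as a load on stage 1's tap.
Stage 1's lower leg becomes R2‖(R3+R4) = 1039 Ω, so V_mid = 5.31 × 1039/1219 = 4.526 V.
Stage 2 is itself unloaded: V_out = V_mid × R4/(R3+R4) = 4.526 × 680/1364 = 2.26 V.

V_out ≈ 2.26 V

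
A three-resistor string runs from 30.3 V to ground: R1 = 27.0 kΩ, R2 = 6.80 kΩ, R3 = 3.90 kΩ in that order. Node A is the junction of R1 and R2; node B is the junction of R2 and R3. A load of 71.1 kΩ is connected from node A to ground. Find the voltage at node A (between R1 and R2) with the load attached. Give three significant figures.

Below node A the series string R2+R3 = 10.70 kΩ sits in parallel with the 71.1 kΩ load: 9.300 kΩ.
V_A = 30.3 × 9.300/(27.0 + 9.300) = 7.76 V.

V ≈ 7.76 V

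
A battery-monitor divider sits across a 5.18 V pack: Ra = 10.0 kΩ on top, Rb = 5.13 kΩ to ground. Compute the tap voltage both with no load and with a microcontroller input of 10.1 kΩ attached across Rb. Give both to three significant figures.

Unloaded: 1.76 V; loaded: 1.31 V

Open-circuit: V = 5.18 × 5.13/(10.0 + 5.13) = 1.76 V.
With the load, Rb becomes Rb‖R_L = 3.402 kΩ, so V = 5.18 × 3.402/13.40 = 1.31 V.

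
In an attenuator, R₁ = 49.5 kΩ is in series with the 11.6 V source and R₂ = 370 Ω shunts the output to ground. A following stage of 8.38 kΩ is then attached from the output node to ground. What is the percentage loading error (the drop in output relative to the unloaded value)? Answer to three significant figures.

The divider's output (Thévenin) resistance is R₁‖R₂ = 367.3 Ω.
Fractional drop under load = R_th/(R_th + R_L) = 367.3 / (367.3 + 8380) = 0.04199.
So the output falls by 4.20 %.

4.20 %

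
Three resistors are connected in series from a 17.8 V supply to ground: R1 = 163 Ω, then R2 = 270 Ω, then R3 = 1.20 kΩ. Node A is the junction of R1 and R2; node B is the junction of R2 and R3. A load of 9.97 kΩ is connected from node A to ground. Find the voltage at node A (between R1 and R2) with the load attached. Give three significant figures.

Below node A the series string R2+R3 = 1470 Ω sits in parallel with the 9970 Ω load: 1281 Ω.
V_A = 17.8 × 1281/(163 + 1281) = 15.8 V.

V ≈ 15.8 V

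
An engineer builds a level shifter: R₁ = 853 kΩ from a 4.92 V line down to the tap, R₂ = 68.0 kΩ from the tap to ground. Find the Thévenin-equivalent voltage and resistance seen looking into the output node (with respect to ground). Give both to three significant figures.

V_th is the open-circuit tap voltage: 4.92 × 68.0/(853 + 68.0) = 0.363 V.
With the supply zeroed, R₁ and R₂ appear in parallel from the tap: R_th = R₁‖R₂ = (853 × 68.0)/921.0 = 63.0 kΩ.

V_th = 0.363 V, R_th = 63.0 kΩ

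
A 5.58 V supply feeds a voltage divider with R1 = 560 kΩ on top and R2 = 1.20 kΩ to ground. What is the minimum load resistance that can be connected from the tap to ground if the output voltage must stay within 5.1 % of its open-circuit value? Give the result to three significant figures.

Output resistance R_th = R1‖R2 = (560 × 1.20)/561.2 = 1.197 kΩ.
The fractional drop is R_th/(R_th + R_L); requiring this ≤ 0.0510 gives R_L ≥ R_th(1/0.0510 − 1) = 1.197 × 18.61 = 22.3 kΩ.

R_L(min) ≈ 22.3 kΩ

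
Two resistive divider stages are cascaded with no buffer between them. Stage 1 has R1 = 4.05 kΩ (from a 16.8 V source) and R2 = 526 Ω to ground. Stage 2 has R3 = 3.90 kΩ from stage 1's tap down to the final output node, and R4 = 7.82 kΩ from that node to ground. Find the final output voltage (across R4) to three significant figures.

Stage 2 presents R3+R4 = 11720 Ω as a load on stage 1's tap.
Stage 1's lower leg becomes R2‖(R3+R4) = 503.4 Ω, so V_mid = 16.8 × 503.4/4553 = 1.857 V.
Stage 2 is itself unloaded: V_out = V_mid × R4/(R3+R4) = 1.857 × 7820/11720 = 1.24 V.

V_out ≈ 1.24 V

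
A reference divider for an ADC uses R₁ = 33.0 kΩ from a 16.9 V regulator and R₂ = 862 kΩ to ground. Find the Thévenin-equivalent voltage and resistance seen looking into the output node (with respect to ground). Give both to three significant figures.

V_th is the open-circuit tap voltage: 16.9 × 862/(33.0 + 862) = 16.3 V.
With the supply zeroed, R₁ and R₂ appear in parallel from the tap: R_th = R₁‖R₂ = (33.0 × 862)/895.0 = 31.8 kΩ.

V_th = 16.3 V, R_th = 31.8 kΩ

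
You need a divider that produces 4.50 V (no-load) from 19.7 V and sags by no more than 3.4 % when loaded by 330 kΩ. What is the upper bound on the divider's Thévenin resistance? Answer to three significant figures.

R_th ≤ 11.6 kΩ

Loading drop = R_th/(R_th + R_L) ≤ 0.0340, so R_th ≤ R_L · ε/(1−ε) = 330 kΩ × 0.0340/0.9660 = 11.6 kΩ.
(Any R1, R2 with R2/(R1+R2) = 0.228 and R1‖R2 ≤ 11.6 kΩ will meet the spec.)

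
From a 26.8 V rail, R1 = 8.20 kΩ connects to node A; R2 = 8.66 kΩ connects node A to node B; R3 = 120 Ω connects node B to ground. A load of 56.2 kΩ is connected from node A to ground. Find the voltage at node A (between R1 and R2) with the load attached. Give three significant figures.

Below node A the series string R2+R3 = 8780 Ω sits in parallel with the 56200 Ω load: 7594 Ω.
V_A = 26.8 × 7594/(8200 + 7594) = 12.9 V.

V ≈ 12.9 V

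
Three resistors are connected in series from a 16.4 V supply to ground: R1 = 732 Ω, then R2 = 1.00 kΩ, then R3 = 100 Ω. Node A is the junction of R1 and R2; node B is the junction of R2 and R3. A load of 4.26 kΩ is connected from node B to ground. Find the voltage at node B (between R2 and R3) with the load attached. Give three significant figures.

V ≈ 0.876 V

At node B, R3 is in parallel with the load: R3‖R_L = 97.71 Ω.
Below node A the resistance is R2 + (R3‖R_L) = 1098 Ω, so V_A = 16.4 × 1098/1830 = 9.839 V.
Then V_B = V_A × (R3‖R_L)/(R2 + R3‖R_L) = 9.839 × 97.71/1098 = 0.876 V.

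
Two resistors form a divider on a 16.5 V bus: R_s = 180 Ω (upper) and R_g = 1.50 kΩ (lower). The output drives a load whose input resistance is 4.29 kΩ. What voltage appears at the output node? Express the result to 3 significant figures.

The load sits in parallel with R_g: R_g‖R_L = (1500 × 4290) / (1500 + 4290) = 1111 Ω.
V_out = 16.5 × 1111 / (180 + 1111) = 16.5 × 1111/1291 = 14.2 V.
(Unloaded it would have been 14.7 V.)

V_out ≈ 14.2 V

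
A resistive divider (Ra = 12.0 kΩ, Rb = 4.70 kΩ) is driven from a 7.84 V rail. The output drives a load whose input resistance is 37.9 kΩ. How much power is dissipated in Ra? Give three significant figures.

Total resistance from the source is Ra + (Rb‖R_L) = 16.18 kΩ, so I = 7.84/16.18 kΩ = 0.4845 mA.
P = I²·Ra = (0.4845 mA)² × 12.0 kΩ = 2.82 mW.

P ≈ 2.82 mW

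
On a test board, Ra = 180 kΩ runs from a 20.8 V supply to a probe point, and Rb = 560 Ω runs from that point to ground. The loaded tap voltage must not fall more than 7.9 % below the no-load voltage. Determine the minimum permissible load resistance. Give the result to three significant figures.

Output resistance R_th = Ra‖Rb = (180000 × 560)/180600 = 558.3 Ω.
The fractional drop is R_th/(R_th + R_L); requiring this ≤ 0.0790 gives R_L ≥ R_th(1/0.0790 − 1) = 558.3 × 11.66 = 6.51 kΩ.

R_L(min) ≈ 6.51 kΩ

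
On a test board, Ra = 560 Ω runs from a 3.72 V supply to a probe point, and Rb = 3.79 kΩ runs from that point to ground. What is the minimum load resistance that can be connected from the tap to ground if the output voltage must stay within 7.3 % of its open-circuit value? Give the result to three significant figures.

R_L(min) ≈ 6.20 kΩ

Output resistance R_th = Ra‖Rb = (560 × 3790)/4350 = 487.9 Ω.
The fractional drop is R_th/(R_th + R_L); requiring this ≤ 0.0730 gives R_L ≥ R_th(1/0.0730 − 1) = 487.9 × 12.70 = 6.20 kΩ.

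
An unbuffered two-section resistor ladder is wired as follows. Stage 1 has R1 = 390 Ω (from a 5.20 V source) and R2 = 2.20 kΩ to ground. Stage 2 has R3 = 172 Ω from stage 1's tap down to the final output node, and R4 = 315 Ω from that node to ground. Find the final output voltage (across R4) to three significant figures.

Stage 2 presents R3+R4 = 487.0 Ω as a load on stage 1's tap.
Stage 1's lower leg becomes R2‖(R3+R4) = 398.7 Ω, so V_mid = 5.20 × 398.7/788.7 = 2.629 V.
Stage 2 is itself unloaded: V_out = V_mid × R4/(R3+R4) = 2.629 × 315/487.0 = 1.70 V.

V_out ≈ 1.70 V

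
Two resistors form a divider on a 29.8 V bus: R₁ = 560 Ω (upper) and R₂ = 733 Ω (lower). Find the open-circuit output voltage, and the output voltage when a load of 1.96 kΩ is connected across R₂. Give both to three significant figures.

Open-circuit: V = 29.8 × 733/(560 + 733) = 16.9 V.
With the load, R₂ becomes R₂‖R_L = 533.5 Ω, so V = 29.8 × 533.5/1093 = 14.5 V.

Unloaded: 16.9 V; loaded: 14.5 V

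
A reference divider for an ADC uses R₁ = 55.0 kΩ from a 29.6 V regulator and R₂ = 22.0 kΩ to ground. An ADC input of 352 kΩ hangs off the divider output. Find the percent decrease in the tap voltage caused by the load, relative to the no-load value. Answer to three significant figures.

The divider's output (Thévenin) resistance is R₁‖R₂ = 15.71 kΩ.
Fractional drop under load = R_th/(R_th + R_L) = 15.71 / (15.71 + 352) = 0.04274.
So the output falls by 4.27 %.

4.27 %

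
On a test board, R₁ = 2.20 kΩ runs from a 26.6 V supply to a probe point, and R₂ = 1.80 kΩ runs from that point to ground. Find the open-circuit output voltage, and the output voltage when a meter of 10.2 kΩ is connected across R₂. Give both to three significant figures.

Unloaded: 12.0 V; loaded: 10.9 V

Open-circuit: V = 26.6 × 1.80/(2.20 + 1.80) = 12.0 V.
With the load, R₂ becomes R₂‖R_L = 1.530 kΩ, so V = 26.6 × 1.530/3.730 = 10.9 V.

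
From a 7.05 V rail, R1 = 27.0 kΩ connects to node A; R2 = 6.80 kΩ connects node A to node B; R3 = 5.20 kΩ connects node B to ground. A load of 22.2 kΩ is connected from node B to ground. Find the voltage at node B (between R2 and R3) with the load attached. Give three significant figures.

V ≈ 0.781 V

At node B, R3 is in parallel with the load: R3‖R_L = 4.213 kΩ.
Below node A the resistance is R2 + (R3‖R_L) = 11.01 kΩ, so V_A = 7.05 × 11.01/38.01 = 2.043 V.
Then V_B = V_A × (R3‖R_L)/(R2 + R3‖R_L) = 2.043 × 4.213/11.01 = 0.781 V.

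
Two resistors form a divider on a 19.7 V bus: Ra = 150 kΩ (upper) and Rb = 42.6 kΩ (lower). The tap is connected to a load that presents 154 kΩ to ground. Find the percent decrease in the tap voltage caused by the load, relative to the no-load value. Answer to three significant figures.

17.7 %

Unloaded V = 19.7 × 42.6/192.6 = 4.357 V.
Loaded: Rb‖R_L = 33.37 kΩ, giving V = 19.7 × 33.37/183.4 = 3.585 V.
Drop = (4.357 − 3.585) / 4.357 = 17.7 %.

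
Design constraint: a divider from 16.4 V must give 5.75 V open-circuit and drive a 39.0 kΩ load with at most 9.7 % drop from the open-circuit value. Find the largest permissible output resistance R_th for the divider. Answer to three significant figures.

Loading drop = R_th/(R_th + R_L) ≤ 0.0970, so R_th ≤ R_L · ε/(1−ε) = 39.0 kΩ × 0.0970/0.9030 = 4.19 kΩ.

R_th ≤ 4.19 kΩ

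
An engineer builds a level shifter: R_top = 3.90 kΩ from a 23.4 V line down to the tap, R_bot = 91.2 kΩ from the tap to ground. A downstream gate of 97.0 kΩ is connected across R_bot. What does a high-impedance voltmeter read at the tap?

V_out ≈ 21.6 V

The load sits in parallel with R_bot: R_bot‖R_L = (91.2 × 97.0) / (91.2 + 97.0) = 47.01 kΩ.
V_out = 23.4 × 47.01 / (3.90 + 47.01) = 23.4 × 47.01/50.91 = 21.6 V.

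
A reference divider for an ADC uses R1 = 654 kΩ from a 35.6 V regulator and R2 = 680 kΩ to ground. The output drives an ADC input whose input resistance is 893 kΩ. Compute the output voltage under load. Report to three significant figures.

The load sits in parallel with R2: R2‖R_L = (680 × 893) / (680 + 893) = 386.0 kΩ.
V_out = 35.6 × 386.0 / (654 + 386.0) = 35.6 × 386.0/1040 = 13.2 V.

V_out ≈ 13.2 V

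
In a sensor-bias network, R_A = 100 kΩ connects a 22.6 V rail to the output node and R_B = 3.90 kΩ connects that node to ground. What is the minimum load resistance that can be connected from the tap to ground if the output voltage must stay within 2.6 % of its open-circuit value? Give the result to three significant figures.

Output resistance R_th = R_A‖R_B = (100 × 3.90)/103.9 = 3.754 kΩ.
The fractional drop is R_th/(R_th + R_L); requiring this ≤ 0.0260 gives R_L ≥ R_th(1/0.0260 − 1) = 3.754 × 37.46 = 141 kΩ.

R_L(min) ≈ 141 kΩ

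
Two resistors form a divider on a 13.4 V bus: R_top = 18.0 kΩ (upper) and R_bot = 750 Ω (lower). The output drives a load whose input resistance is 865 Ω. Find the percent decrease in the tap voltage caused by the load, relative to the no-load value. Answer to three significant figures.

Unloaded V = 13.4 × 750/18750 = 0.5360 V.
Loaded: R_bot‖R_L = 401.7 Ω, giving V = 13.4 × 401.7/18400 = 0.2925 V.
Drop = (0.5360 − 0.2925) / 0.5360 = 45.4 %.

45.4 %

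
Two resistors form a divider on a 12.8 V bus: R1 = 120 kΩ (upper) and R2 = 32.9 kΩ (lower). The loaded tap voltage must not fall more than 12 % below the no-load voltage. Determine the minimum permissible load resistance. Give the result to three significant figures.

Output resistance R_th = R1‖R2 = (120 × 32.9)/152.9 = 25.82 kΩ.
The fractional drop is R_th/(R_th + R_L); requiring this ≤ 0.120 gives R_L ≥ R_th(1/0.120 − 1) = 25.82 × 7.333 = 189 kΩ.

R_L(min) ≈ 189 kΩ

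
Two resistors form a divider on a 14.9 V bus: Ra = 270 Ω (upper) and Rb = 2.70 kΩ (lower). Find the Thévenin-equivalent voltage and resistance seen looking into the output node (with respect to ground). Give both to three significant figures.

V_th is the open-circuit tap voltage: 14.9 × 2700/(270 + 2700) = 13.5 V.
With the supply zeroed, Ra and Rb appear in parallel from the tap: R_th = Ra‖Rb = (270 × 2700)/2970 = 245 Ω.

V_th = 13.5 V, R_th = 245 Ω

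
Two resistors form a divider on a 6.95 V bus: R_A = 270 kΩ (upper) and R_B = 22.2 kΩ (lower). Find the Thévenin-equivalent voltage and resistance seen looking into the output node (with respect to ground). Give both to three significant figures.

V_th is the open-circuit tap voltage: 6.95 × 22.2/(270 + 22.2) = 0.528 V.
With the supply zeroed, R_A and R_B appear in parallel from the tap: R_th = R_A‖R_B = (270 × 22.2)/292.2 = 20.5 kΩ.

V_th = 0.528 V, R_th = 20.5 kΩ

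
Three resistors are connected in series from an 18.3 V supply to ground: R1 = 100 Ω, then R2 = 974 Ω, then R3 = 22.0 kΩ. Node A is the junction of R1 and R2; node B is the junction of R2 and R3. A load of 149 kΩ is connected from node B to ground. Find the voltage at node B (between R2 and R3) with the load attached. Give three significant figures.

At node B, R3 is in parallel with the load: R3‖R_L = 19170 Ω.
Below node A the resistance is R2 + (R3‖R_L) = 20140 Ω, so V_A = 18.3 × 20140/20240 = 18.21 V.
Then V_B = V_A × (R3‖R_L)/(R2 + R3‖R_L) = 18.21 × 19170/20140 = 17.3 V.

V ≈ 17.3 V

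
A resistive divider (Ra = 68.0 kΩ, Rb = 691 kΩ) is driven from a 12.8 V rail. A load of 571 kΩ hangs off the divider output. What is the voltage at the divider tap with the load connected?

V_out ≈ 10.5 V

The load sits in parallel with Rb: Rb‖R_L = (691 × 571) / (691 + 571) = 312.6 kΩ.
V_out = 12.8 × 312.6 / (68.0 + 312.6) = 12.8 × 312.6/380.6 = 10.5 V.
(Unloaded it would have been 11.7 V.)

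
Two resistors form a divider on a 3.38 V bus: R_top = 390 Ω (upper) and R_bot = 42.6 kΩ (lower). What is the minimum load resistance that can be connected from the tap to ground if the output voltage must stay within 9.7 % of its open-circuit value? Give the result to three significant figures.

Output resistance R_th = R_top‖R_bot = (390 × 42600)/42990 = 386.5 Ω.
The fractional drop is R_th/(R_th + R_L); requiring this ≤ 0.0970 gives R_L ≥ R_th(1/0.0970 − 1) = 386.5 × 9.309 = 3.60 kΩ.

R_L(min) ≈ 3.60 kΩ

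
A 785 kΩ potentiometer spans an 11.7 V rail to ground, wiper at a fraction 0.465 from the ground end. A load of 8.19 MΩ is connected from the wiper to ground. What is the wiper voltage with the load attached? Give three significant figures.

The wiper splits the pot into (1−α)R = 420.0 kΩ above and αR = 365.0 kΩ below.
Lower section ‖ load = 349.5 kΩ.
V_wiper = 11.7 × 349.5/(420.0 + 349.5) = 5.31 V.

V ≈ 5.31 V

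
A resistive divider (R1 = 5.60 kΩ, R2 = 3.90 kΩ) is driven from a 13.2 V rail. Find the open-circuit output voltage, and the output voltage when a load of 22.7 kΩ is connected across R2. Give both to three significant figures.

Open-circuit: V = 13.2 × 3.90/(5.60 + 3.90) = 5.42 V.
With the load, R2 becomes R2‖R_L = 3.328 kΩ, so V = 13.2 × 3.328/8.928 = 4.92 V.

Unloaded: 5.42 V; loaded: 4.92 V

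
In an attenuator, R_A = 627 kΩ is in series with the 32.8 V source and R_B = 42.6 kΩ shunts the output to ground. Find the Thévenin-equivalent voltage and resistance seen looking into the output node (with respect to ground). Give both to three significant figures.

V_th = 2.09 V, R_th = 39.9 kΩ

V_th is the open-circuit tap voltage: 32.8 × 42.6/(627 + 42.6) = 2.09 V.
With the supply zeroed, R_A and R_B appear in parallel from the tap: R_th = R_A‖R_B = (627 × 42.6)/669.6 = 39.9 kΩ.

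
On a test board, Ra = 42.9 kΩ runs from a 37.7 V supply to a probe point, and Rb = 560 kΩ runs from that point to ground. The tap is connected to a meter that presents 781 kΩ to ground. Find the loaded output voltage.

The load sits in parallel with Rb: Rb‖R_L = (560 × 781) / (560 + 781) = 326.1 kΩ.
V_out = 37.7 × 326.1 / (42.9 + 326.1) = 37.7 × 326.1/369.0 = 33.3 V.

V_out ≈ 33.3 V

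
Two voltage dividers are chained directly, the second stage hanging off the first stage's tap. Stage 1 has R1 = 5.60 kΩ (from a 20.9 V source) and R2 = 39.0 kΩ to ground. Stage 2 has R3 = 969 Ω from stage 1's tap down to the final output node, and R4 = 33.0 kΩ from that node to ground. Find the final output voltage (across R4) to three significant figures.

V_out ≈ 15.5 V

Stage 2 presents R3+R4 = 33970 Ω as a load on stage 1's tap.
Stage 1's lower leg becomes R2‖(R3+R4) = 18160 Ω, so V_mid = 20.9 × 18160/23760 = 15.97 V.
Stage 2 is itself unloaded: V_out = V_mid × R4/(R3+R4) = 15.97 × 33000/33970 = 15.5 V.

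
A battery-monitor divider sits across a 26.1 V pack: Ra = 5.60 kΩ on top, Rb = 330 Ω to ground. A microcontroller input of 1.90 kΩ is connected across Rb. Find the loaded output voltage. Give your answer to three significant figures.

V_out ≈ 1.25 V

The load sits in parallel with Rb: Rb‖R_L = (330 × 1900) / (330 + 1900) = 281.2 Ω.
V_out = 26.1 × 281.2 / (5600 + 281.2) = 26.1 × 281.2/5881 = 1.25 V.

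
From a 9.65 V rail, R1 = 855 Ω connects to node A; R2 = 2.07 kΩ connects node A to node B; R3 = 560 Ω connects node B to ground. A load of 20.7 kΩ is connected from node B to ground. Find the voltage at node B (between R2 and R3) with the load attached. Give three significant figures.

At node B, R3 is in parallel with the load: R3‖R_L = 545.2 Ω.
Below node A the resistance is R2 + (R3‖R_L) = 2615 Ω, so V_A = 9.65 × 2615/3470 = 7.272 V.
Then V_B = V_A × (R3‖R_L)/(R2 + R3‖R_L) = 7.272 × 545.2/2615 = 1.52 V.

V ≈ 1.52 V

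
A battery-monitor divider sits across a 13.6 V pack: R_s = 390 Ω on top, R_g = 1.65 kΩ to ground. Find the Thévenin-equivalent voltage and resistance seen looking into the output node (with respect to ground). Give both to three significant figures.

V_th is the open-circuit tap voltage: 13.6 × 1650/(390 + 1650) = 11.0 V.
With the supply zeroed, R_s and R_g appear in parallel from the tap: R_th = R_s‖R_g = (390 × 1650)/2040 = 315 Ω.

V_th = 11.0 V, R_th = 315 Ω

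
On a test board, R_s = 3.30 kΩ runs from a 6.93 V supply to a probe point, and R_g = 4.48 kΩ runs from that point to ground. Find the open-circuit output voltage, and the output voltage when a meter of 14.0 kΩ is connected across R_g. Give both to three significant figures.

Unloaded: 3.99 V; loaded: 3.51 V

Open-circuit: V = 6.93 × 4.48/(3.30 + 4.48) = 3.99 V.
With the load, R_g becomes R_g‖R_L = 3.394 kΩ, so V = 6.93 × 3.394/6.694 = 3.51 V.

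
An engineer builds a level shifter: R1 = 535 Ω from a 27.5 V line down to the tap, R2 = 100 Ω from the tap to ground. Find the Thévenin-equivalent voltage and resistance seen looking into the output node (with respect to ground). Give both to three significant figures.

V_th = 4.33 V, R_th = 84.3 Ω

V_th is the open-circuit tap voltage: 27.5 × 100/(535 + 100) = 4.33 V.
With the supply zeroed, R1 and R2 appear in parallel from the tap: R_th = R1‖R2 = (535 × 100)/635.0 = 84.3 Ω.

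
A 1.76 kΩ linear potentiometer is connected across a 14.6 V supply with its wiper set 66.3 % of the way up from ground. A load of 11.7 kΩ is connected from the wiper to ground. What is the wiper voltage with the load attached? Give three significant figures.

The wiper splits the pot into (1−α)R = 593.1 Ω above and αR = 1167 Ω below.
Lower section ‖ load = 1061 Ω.
V_wiper = 14.6 × 1061/(593.1 + 1061) = 9.37 V.

V ≈ 9.37 V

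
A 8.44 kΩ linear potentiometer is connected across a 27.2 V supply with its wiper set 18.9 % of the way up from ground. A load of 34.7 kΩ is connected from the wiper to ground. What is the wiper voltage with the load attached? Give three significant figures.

The wiper splits the pot into (1−α)R = 6.845 kΩ above and αR = 1.595 kΩ below.
Lower section ‖ load = 1.525 kΩ.
V_wiper = 27.2 × 1.525/(6.845 + 1.525) = 4.96 V.

V ≈ 4.96 V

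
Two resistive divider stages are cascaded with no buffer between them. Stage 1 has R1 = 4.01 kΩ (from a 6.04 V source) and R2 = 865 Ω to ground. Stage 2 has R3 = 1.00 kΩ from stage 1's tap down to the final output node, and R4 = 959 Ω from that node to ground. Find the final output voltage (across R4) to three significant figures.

V_out ≈ 0.385 V

Stage 2 presents R3+R4 = 1959 Ω as a load on stage 1's tap.
Stage 1's lower leg becomes R2‖(R3+R4) = 600.0 Ω, so V_mid = 6.04 × 600.0/4610 = 0.7862 V.
Stage 2 is itself unloaded: V_out = V_mid × R4/(R3+R4) = 0.7862 × 959/1959 = 0.385 V.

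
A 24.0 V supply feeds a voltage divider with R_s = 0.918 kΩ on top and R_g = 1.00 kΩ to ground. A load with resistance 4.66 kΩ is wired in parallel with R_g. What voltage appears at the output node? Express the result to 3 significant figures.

The load sits in parallel with R_g: R_g‖R_L = (1000 × 4660) / (1000 + 4660) = 823.3 Ω.
V_out = 24.0 × 823.3 / (918 + 823.3) = 24.0 × 823.3/1741 = 11.3 V.

V_out ≈ 11.3 V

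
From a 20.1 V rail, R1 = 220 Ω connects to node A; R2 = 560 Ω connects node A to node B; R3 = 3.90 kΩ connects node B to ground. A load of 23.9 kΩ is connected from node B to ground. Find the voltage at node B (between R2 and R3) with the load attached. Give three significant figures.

V ≈ 16.3 V

At node B, R3 is in parallel with the load: R3‖R_L = 3353 Ω.
Below node A the resistance is R2 + (R3‖R_L) = 3913 Ω, so V_A = 20.1 × 3913/4133 = 19.03 V.
Then V_B = V_A × (R3‖R_L)/(R2 + R3‖R_L) = 19.03 × 3353/3913 = 16.3 V.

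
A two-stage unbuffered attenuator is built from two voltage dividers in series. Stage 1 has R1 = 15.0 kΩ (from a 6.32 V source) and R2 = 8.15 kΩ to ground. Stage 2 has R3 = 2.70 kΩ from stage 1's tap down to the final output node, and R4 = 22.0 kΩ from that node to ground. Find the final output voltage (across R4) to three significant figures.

V_out ≈ 1.63 V

Stage 2 presents R3+R4 = 24.70 kΩ as a load on stage 1's tap.
Stage 1's lower leg becomes R2‖(R3+R4) = 6.128 kΩ, so V_mid = 6.32 × 6.128/21.13 = 1.833 V.
Stage 2 is itself unloaded: V_out = V_mid × R4/(R3+R4) = 1.833 × 22.0/24.70 = 1.63 V.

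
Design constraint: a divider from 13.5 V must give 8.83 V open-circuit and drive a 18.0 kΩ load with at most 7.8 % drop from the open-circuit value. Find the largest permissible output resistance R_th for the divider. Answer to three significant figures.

Loading drop = R_th/(R_th + R_L) ≤ 0.0780, so R_th ≤ R_L · ε/(1−ε) = 18.0 kΩ × 0.0780/0.9220 = 1.52 kΩ.
(Any R1, R2 with R2/(R1+R2) = 0.654 and R1‖R2 ≤ 1.52 kΩ will meet the spec.)

R_th ≤ 1.52 kΩ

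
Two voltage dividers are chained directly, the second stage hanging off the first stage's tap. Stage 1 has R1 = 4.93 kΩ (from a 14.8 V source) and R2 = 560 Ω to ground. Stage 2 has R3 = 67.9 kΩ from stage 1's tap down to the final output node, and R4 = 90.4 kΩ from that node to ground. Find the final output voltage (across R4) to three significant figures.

V_out ≈ 0.859 V

Stage 2 presents R3+R4 = 158300 Ω as a load on stage 1's tap.
Stage 1's lower leg becomes R2‖(R3+R4) = 558.0 Ω, so V_mid = 14.8 × 558.0/5488 = 1.505 V.
Stage 2 is itself unloaded: V_out = V_mid × R4/(R3+R4) = 1.505 × 90400/158300 = 0.859 V.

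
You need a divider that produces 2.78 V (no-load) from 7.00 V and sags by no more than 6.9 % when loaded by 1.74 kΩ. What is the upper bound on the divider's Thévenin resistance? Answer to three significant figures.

Loading drop = R_th/(R_th + R_L) ≤ 0.0690, so R_th ≤ R_L · ε/(1−ε) = 1.74 kΩ × 0.0690/0.9310 = 129 Ω.
(Any R1, R2 with R2/(R1+R2) = 0.397 and R1‖R2 ≤ 129 Ω will meet the spec.)

R_th ≤ 129 Ω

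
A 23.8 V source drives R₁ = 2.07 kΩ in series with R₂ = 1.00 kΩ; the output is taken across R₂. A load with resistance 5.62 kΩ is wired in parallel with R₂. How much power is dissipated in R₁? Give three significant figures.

Total resistance from the source is R₁ + (R₂‖R_L) = 2.919 kΩ, so I = 23.8/2.919 kΩ = 8.154 mA.
P = I²·R₁ = (8.154 mA)² × 2.07 kΩ = 138 mW.

P ≈ 138 mW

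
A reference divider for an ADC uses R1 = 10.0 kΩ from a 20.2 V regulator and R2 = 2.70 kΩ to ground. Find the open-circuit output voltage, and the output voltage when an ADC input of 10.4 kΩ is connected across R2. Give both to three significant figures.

Open-circuit: V = 20.2 × 2.70/(10.0 + 2.70) = 4.29 V.
With the load, R2 becomes R2‖R_L = 2.144 kΩ, so V = 20.2 × 2.144/12.14 = 3.57 V.

Unloaded: 4.29 V; loaded: 3.57 V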